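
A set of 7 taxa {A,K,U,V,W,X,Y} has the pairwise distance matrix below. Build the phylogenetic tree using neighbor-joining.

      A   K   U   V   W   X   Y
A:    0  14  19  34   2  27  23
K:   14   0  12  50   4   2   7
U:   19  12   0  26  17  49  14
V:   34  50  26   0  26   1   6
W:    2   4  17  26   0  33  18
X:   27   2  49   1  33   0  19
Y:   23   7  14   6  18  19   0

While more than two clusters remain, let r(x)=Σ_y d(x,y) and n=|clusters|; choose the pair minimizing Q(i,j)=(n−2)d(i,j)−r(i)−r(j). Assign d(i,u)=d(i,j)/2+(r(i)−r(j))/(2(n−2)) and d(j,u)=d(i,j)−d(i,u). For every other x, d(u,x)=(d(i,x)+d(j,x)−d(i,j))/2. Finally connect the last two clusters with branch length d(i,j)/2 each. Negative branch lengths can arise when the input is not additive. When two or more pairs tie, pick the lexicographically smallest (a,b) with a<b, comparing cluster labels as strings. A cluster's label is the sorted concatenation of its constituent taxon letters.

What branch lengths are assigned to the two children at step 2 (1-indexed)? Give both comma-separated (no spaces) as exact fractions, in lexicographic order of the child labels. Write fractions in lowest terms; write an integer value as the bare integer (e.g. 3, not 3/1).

215/16,-23/16

1. join V+X (d=1, Q=-269) ⇒ VX; edges |V|=17/10, |X|=-7/10
  updated: d(A,VX)=30, d(K,VX)=51/2, d(U,VX)=37, d(VX,W)=29, d(VX,Y)=12
2. join VX+Y (d=12, Q=-319/2) ⇒ VXY; edges |VX|=215/16, |Y|=-23/16
  updated: d(A,VXY)=41/2, d(K,VXY)=41/4, d(U,VXY)=39/2, d(VXY,W)=35/2
3. join A+W (d=2, Q=-90) ⇒ AW; edges |A|=7/2, |W|=-3/2
  updated: d(AW,K)=8, d(AW,U)=17, d(AW,VXY)=18
4. join AW+U (d=17, Q=-115/2) ⇒ AUW; edges |AW|=57/8, |U|=79/8
  updated: d(AUW,K)=3/2, d(AUW,VXY)=41/4
5. join AUW+K (d=3/2, Q=-22) ⇒ AKUW; edges |AUW|=3/4, |K|=3/4
  updated: d(AKUW,VXY)=19/2
6. join AKUW+VXY (d=19/2) ⇒ AKUVWXY; edges |AKUW|=19/4, |VXY|=19/4
final tree: ((((A:7/2,W:-3/2):57/8,U:79/8):3/4,K:3/4):19/4,((V:17/10,X:-7/10):215/16,Y:-23/16):19/4)
total length: 43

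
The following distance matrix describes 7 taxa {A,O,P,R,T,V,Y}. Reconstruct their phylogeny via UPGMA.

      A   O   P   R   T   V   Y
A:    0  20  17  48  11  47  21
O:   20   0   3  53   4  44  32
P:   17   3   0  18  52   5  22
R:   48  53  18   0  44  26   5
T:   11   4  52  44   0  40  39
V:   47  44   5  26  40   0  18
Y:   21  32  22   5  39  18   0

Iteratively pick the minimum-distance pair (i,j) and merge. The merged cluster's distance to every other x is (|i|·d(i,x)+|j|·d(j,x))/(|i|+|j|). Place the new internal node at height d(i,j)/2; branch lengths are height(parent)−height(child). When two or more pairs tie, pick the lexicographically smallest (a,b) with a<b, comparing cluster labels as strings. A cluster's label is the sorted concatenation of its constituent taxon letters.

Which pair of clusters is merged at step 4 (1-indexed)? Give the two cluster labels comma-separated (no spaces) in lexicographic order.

1. join O+P (d=3) ⇒ OP; edges |O|=3/2, |P|=3/2
  updated: d(A,OP)=37/2, d(OP,R)=71/2, d(OP,T)=28, d(OP,V)=49/2, d(OP,Y)=27
2. join R+Y (d=5) ⇒ RY; edges |R|=5/2, |Y|=5/2
  updated: d(A,RY)=69/2, d(OP,RY)=125/4, d(RY,T)=83/2, d(RY,V)=22
3. join A+T (d=11) ⇒ AT; edges |A|=11/2, |T|=11/2
  updated: d(AT,OP)=93/4, d(AT,RY)=38, d(AT,V)=87/2
4. join RY+V (d=22) ⇒ RVY; edges |RY|=17/2, |V|=11
  updated: d(AT,RVY)=239/6, d(OP,RVY)=29
5. join AT+OP (d=93/4) ⇒ AOPT; edges |AT|=49/8, |OP|=81/8
  updated: d(AOPT,RVY)=413/12
6. join AOPT+RVY (d=413/12) ⇒ AOPRTVY; edges |AOPT|=67/12, |RVY|=149/24
final tree: (((A:11/2,T:11/2):49/8,(O:3/2,P:3/2):81/8):67/12,((R:5/2,Y:5/2):17/2,V:11):149/24)
total length: 1597/24

RY,V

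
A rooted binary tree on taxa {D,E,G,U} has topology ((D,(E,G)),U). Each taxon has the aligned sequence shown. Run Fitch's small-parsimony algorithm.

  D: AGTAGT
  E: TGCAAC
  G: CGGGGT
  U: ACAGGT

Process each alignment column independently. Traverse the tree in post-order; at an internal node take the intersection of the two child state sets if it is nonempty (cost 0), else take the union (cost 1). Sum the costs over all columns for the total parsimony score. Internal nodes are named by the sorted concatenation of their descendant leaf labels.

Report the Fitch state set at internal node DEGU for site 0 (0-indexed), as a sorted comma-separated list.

site 0, node EG: E={T} ∪ G={C} → {C,T} (+1)
site 0, node DEG: D={A} ∪ EG={C,T} → {A,C,T} (+1)
site 0, node DEGU: DEG={A,C,T} ∩ U={A} → {A} (+0)
site 1, node EG: E={G} ∩ G={G} → {G} (+0)
site 1, node DEG: D={G} ∩ EG={G} → {G} (+0)
site 1, node DEGU: DEG={G} ∪ U={C} → {C,G} (+1)
site 2, node EG: E={C} ∪ G={G} → {C,G} (+1)
site 2, node DEG: D={T} ∪ EG={C,G} → {C,G,T} (+1)
site 2, node DEGU: DEG={C,G,T} ∪ U={A} → {A,C,G,T} (+1)
site 3, node EG: E={A} ∪ G={G} → {A,G} (+1)
site 3, node DEG: D={A} ∩ EG={A,G} → {A} (+0)
site 3, node DEGU: DEG={A} ∪ U={G} → {A,G} (+1)
site 4, node EG: E={A} ∪ G={G} → {A,G} (+1)
site 4, node DEG: D={G} ∩ EG={A,G} → {G} (+0)
site 4, node DEGU: DEG={G} ∩ U={G} → {G} (+0)
site 5, node EG: E={C} ∪ G={T} → {C,T} (+1)
site 5, node DEG: D={T} ∩ EG={C,T} → {T} (+0)
site 5, node DEGU: DEG={T} ∩ U={T} → {T} (+0)
per-site changes: [2, 1, 3, 2, 1, 1]; total = 10

A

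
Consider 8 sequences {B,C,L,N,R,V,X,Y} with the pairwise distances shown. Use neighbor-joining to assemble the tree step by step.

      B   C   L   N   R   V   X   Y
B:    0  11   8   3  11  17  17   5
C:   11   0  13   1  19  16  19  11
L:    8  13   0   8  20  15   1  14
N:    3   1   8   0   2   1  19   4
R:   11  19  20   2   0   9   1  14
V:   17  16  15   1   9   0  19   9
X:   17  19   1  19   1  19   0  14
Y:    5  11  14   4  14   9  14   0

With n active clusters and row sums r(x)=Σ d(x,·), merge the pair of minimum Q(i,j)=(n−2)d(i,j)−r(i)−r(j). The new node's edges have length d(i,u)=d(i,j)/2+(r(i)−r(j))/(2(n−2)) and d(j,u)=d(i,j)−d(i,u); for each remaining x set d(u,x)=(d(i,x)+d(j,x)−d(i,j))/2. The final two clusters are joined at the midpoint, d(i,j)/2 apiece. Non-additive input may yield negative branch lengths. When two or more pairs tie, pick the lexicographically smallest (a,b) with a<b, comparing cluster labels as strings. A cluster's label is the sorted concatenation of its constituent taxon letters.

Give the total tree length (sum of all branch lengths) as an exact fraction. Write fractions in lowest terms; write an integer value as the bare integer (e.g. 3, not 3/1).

245/8

step 1: merge (L,X) at d=1, Q=-163; branch lengths L→-5/12, X→17/12; new cluster LX
  updated: d(B,LX)=12, d(C,LX)=31/2, d(LX,N)=13, d(LX,R)=10, d(LX,V)=33/2, d(LX,Y)=27/2
step 2: merge (LX,R) at d=10, Q=-191/2; branch lengths LX→131/20, R→69/20; new cluster LRX
  updated: d(B,LRX)=13/2, d(C,LRX)=49/4, d(LRX,N)=5/2, d(LRX,V)=31/4, d(LRX,Y)=35/4
step 3: merge (B,Y) at d=5, Q=-241/4; branch lengths B→99/32, Y→61/32; new cluster BY
  updated: d(BY,C)=17/2, d(BY,LRX)=41/8, d(BY,N)=1, d(BY,V)=21/2
step 4: merge (C,N) at d=1, Q=-161/4; branch lengths C→47/8, N→-39/8; new cluster CN
  updated: d(BY,CN)=17/4, d(CN,LRX)=55/8, d(CN,V)=8
step 5: merge (BY,CN) at d=17/4, Q=-61/2; branch lengths BY→37/16, CN→31/16; new cluster BCNY
  updated: d(BCNY,LRX)=31/8, d(BCNY,V)=57/8
step 6: merge (BCNY,LRX) at d=31/8, Q=-75/4; branch lengths BCNY→13/8, LRX→9/4; new cluster BCLNRXY
  updated: d(BCLNRXY,V)=11/2
step 7: merge (BCLNRXY,V) at d=11/2; branch lengths BCLNRXY→11/4, V→11/4; new cluster BCLNRVXY
final tree: ((((B:99/32,Y:61/32):37/16,(C:47/8,N:-39/8):31/16):13/8,((L:-5/12,X:17/12):131/20,R:69/20):9/4):11/4,V:11/4)
total length: 245/8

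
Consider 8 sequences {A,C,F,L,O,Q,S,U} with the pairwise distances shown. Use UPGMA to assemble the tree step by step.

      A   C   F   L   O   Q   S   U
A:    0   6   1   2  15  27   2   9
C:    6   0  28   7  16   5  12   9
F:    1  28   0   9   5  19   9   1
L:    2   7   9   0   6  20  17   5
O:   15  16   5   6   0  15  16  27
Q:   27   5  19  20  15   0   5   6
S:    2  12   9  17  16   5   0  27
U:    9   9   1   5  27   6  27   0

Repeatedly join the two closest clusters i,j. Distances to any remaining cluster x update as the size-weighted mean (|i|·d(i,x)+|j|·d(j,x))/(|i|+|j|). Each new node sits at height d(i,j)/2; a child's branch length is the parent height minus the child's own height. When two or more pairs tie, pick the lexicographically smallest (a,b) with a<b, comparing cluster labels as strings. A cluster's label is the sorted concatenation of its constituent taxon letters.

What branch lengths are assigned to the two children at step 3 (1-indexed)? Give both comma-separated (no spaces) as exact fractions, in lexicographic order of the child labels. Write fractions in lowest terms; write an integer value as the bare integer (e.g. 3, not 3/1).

5/2,5/2

1. join A+F (d=1) ⇒ AF; edges |A|=1/2, |F|=1/2
  updated: d(AF,C)=17, d(AF,L)=11/2, d(AF,O)=10, d(AF,Q)=23, d(AF,S)=11/2, d(AF,U)=5
2. join AF+U (d=5) ⇒ AFU; edges |AF|=2, |U|=5/2
  updated: d(AFU,C)=43/3, d(AFU,L)=16/3, d(AFU,O)=47/3, d(AFU,Q)=52/3, d(AFU,S)=38/3
3. join C+Q (d=5) ⇒ CQ; edges |C|=5/2, |Q|=5/2
  updated: d(AFU,CQ)=95/6, d(CQ,L)=27/2, d(CQ,O)=31/2, d(CQ,S)=17/2
4. join AFU+L (d=16/3) ⇒ AFLU; edges |AFU|=1/6, |L|=8/3
  updated: d(AFLU,CQ)=61/4, d(AFLU,O)=53/4, d(AFLU,S)=55/4
5. join CQ+S (d=17/2) ⇒ CQS; edges |CQ|=7/4, |S|=17/4
  updated: d(AFLU,CQS)=59/4, d(CQS,O)=47/3
6. join AFLU+O (d=53/4) ⇒ AFLOU; edges |AFLU|=95/24, |O|=53/8
  updated: d(AFLOU,CQS)=224/15
7. join AFLOU+CQS (d=224/15) ⇒ ACFLOQSU; edges |AFLOU|=101/120, |CQS|=193/60
final tree: (((((A:1/2,F:1/2):2,U:5/2):1/6,L:8/3):95/24,O:53/8):101/120,((C:5/2,Q:5/2):7/4,S:17/4):193/60)
total length: 1359/40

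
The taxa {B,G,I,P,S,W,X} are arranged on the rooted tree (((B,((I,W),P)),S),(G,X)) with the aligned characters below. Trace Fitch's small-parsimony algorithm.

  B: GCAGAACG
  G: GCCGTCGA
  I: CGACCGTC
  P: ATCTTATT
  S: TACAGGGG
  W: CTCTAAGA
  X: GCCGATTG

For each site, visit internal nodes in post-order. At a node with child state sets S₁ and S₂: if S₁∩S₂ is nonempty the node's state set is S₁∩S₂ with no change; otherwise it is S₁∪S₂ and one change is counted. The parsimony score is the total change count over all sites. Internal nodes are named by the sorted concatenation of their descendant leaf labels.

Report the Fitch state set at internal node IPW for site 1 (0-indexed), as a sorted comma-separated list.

T

IW@0: {C} ∩ {C} = {C} (intersection, +0)
IPW@0: {C} ∪ {A} = {A,C} (union, +1)
BIPW@0: {G} ∪ {A,C} = {A,C,G} (union, +1)
BIPSW@0: {A,C,G} ∪ {T} = {A,C,G,T} (union, +1)
GX@0: {G} ∩ {G} = {G} (intersection, +0)
BGIPSWX@0: {A,C,G,T} ∩ {G} = {G} (intersection, +0)
IW@1: {G} ∪ {T} = {G,T} (union, +1)
IPW@1: {G,T} ∩ {T} = {T} (intersection, +0)
BIPW@1: {C} ∪ {T} = {C,T} (union, +1)
BIPSW@1: {C,T} ∪ {A} = {A,C,T} (union, +1)
GX@1: {C} ∩ {C} = {C} (intersection, +0)
BGIPSWX@1: {A,C,T} ∩ {C} = {C} (intersection, +0)
IW@2: {A} ∪ {C} = {A,C} (union, +1)
IPW@2: {A,C} ∩ {C} = {C} (intersection, +0)
BIPW@2: {A} ∪ {C} = {A,C} (union, +1)
BIPSW@2: {A,C} ∩ {C} = {C} (intersection, +0)
GX@2: {C} ∩ {C} = {C} (intersection, +0)
BGIPSWX@2: {C} ∩ {C} = {C} (intersection, +0)
IW@3: {C} ∪ {T} = {C,T} (union, +1)
IPW@3: {C,T} ∩ {T} = {T} (intersection, +0)
BIPW@3: {G} ∪ {T} = {G,T} (union, +1)
BIPSW@3: {G,T} ∪ {A} = {A,G,T} (union, +1)
GX@3: {G} ∩ {G} = {G} (intersection, +0)
BGIPSWX@3: {A,G,T} ∩ {G} = {G} (intersection, +0)
IW@4: {C} ∪ {A} = {A,C} (union, +1)
IPW@4: {A,C} ∪ {T} = {A,C,T} (union, +1)
BIPW@4: {A} ∩ {A,C,T} = {A} (intersection, +0)
BIPSW@4: {A} ∪ {G} = {A,G} (union, +1)
GX@4: {T} ∪ {A} = {A,T} (union, +1)
BGIPSWX@4: {A,G} ∩ {A,T} = {A} (intersection, +0)
IW@5: {G} ∪ {A} = {A,G} (union, +1)
IPW@5: {A,G} ∩ {A} = {A} (intersection, +0)
BIPW@5: {A} ∩ {A} = {A} (intersection, +0)
BIPSW@5: {A} ∪ {G} = {A,G} (union, +1)
GX@5: {C} ∪ {T} = {C,T} (union, +1)
BGIPSWX@5: {A,G} ∪ {C,T} = {A,C,G,T} (union, +1)
IW@6: {T} ∪ {G} = {G,T} (union, +1)
IPW@6: {G,T} ∩ {T} = {T} (intersection, +0)
BIPW@6: {C} ∪ {T} = {C,T} (union, +1)
BIPSW@6: {C,T} ∪ {G} = {C,G,T} (union, +1)
GX@6: {G} ∪ {T} = {G,T} (union, +1)
BGIPSWX@6: {C,G,T} ∩ {G,T} = {G,T} (intersection, +0)
IW@7: {C} ∪ {A} = {A,C} (union, +1)
IPW@7: {A,C} ∪ {T} = {A,C,T} (union, +1)
BIPW@7: {G} ∪ {A,C,T} = {A,C,G,T} (union, +1)
BIPSW@7: {A,C,G,T} ∩ {G} = {G} (intersection, +0)
GX@7: {A} ∪ {G} = {A,G} (union, +1)
BGIPSWX@7: {G} ∩ {A,G} = {G} (intersection, +0)
per-site changes: [3, 3, 2, 3, 4, 4, 4, 4]; total = 27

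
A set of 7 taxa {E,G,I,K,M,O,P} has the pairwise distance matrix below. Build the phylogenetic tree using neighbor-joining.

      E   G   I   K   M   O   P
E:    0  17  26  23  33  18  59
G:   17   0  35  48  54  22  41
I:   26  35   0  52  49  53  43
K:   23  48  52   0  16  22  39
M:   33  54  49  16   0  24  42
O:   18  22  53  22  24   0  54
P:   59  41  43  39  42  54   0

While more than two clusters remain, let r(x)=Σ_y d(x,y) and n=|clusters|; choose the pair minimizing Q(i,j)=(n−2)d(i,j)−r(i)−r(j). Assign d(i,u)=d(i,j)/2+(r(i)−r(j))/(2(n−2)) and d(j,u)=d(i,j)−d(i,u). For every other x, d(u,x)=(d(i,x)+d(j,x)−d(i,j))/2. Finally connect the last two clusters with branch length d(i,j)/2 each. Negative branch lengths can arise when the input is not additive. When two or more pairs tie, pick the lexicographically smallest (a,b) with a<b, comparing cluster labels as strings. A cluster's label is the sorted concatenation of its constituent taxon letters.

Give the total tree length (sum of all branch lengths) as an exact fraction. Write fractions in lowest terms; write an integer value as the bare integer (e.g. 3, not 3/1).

863/8

iteration 1: select K,M (d=16, Q=-338); attach at lengths (31/5, 49/5); label the merged cluster KM
  updated: d(E,KM)=20, d(G,KM)=43, d(I,KM)=85/2, d(KM,O)=15, d(KM,P)=65/2
iteration 2: select I,P (d=43, Q=-257); attach at lengths (71/4, 101/4); label the merged cluster IP
  updated: d(E,IP)=21, d(G,IP)=33/2, d(IP,KM)=16, d(IP,O)=32
iteration 3: select KM,O (d=15, Q=-136); attach at lengths (26/3, 19/3); label the merged cluster KMO
  updated: d(E,KMO)=23/2, d(G,KMO)=25, d(IP,KMO)=33/2
iteration 4: select E,KMO (d=23/2, Q=-159/2); attach at lengths (39/8, 53/8); label the merged cluster EKMO
  updated: d(EKMO,G)=61/4, d(EKMO,IP)=13
iteration 5: select EKMO,G (d=61/4, Q=-179/4); attach at lengths (47/8, 75/8); label the merged cluster EGKMO
  updated: d(EGKMO,IP)=57/8
iteration 6: select EGKMO,IP (d=57/8); attach at lengths (57/16, 57/16); label the merged cluster EGIKMOP
final tree: (((E:39/8,((K:31/5,M:49/5):26/3,O:19/3):53/8):47/8,G:75/8):57/16,(I:71/4,P:101/4):57/16)
total length: 863/8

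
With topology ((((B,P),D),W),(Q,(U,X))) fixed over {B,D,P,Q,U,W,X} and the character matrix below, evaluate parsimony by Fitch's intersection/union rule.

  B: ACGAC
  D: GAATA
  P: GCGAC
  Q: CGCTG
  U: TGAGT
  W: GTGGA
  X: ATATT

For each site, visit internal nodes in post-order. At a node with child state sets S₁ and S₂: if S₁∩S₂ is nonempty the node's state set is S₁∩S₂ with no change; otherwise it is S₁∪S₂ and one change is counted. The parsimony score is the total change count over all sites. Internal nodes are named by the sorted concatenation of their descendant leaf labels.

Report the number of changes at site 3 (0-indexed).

3

[col 0] BP: children B:{A}, P:{G} ∪→ {A,G}; cost 1
[col 0] BDP: children BP:{A,G}, D:{G} ∩→ {G}; cost 0
[col 0] BDPW: children BDP:{G}, W:{G} ∩→ {G}; cost 0
[col 0] UX: children U:{T}, X:{A} ∪→ {A,T}; cost 1
[col 0] QUX: children Q:{C}, UX:{A,T} ∪→ {A,C,T}; cost 1
[col 0] BDPQUWX: children BDPW:{G}, QUX:{A,C,T} ∪→ {A,C,G,T}; cost 1
[col 1] BP: children B:{C}, P:{C} ∩→ {C}; cost 0
[col 1] BDP: children BP:{C}, D:{A} ∪→ {A,C}; cost 1
[col 1] BDPW: children BDP:{A,C}, W:{T} ∪→ {A,C,T}; cost 1
[col 1] UX: children U:{G}, X:{T} ∪→ {G,T}; cost 1
[col 1] QUX: children Q:{G}, UX:{G,T} ∩→ {G}; cost 0
[col 1] BDPQUWX: children BDPW:{A,C,T}, QUX:{G} ∪→ {A,C,G,T}; cost 1
[col 2] BP: children B:{G}, P:{G} ∩→ {G}; cost 0
[col 2] BDP: children BP:{G}, D:{A} ∪→ {A,G}; cost 1
[col 2] BDPW: children BDP:{A,G}, W:{G} ∩→ {G}; cost 0
[col 2] UX: children U:{A}, X:{A} ∩→ {A}; cost 0
[col 2] QUX: children Q:{C}, UX:{A} ∪→ {A,C}; cost 1
[col 2] BDPQUWX: children BDPW:{G}, QUX:{A,C} ∪→ {A,C,G}; cost 1
[col 3] BP: children B:{A}, P:{A} ∩→ {A}; cost 0
[col 3] BDP: children BP:{A}, D:{T} ∪→ {A,T}; cost 1
[col 3] BDPW: children BDP:{A,T}, W:{G} ∪→ {A,G,T}; cost 1
[col 3] UX: children U:{G}, X:{T} ∪→ {G,T}; cost 1
[col 3] QUX: children Q:{T}, UX:{G,T} ∩→ {T}; cost 0
[col 3] BDPQUWX: children BDPW:{A,G,T}, QUX:{T} ∩→ {T}; cost 0
[col 4] BP: children B:{C}, P:{C} ∩→ {C}; cost 0
[col 4] BDP: children BP:{C}, D:{A} ∪→ {A,C}; cost 1
[col 4] BDPW: children BDP:{A,C}, W:{A} ∩→ {A}; cost 0
[col 4] UX: children U:{T}, X:{T} ∩→ {T}; cost 0
[col 4] QUX: children Q:{G}, UX:{T} ∪→ {G,T}; cost 1
[col 4] BDPQUWX: children BDPW:{A}, QUX:{G,T} ∪→ {A,G,T}; cost 1
per-site changes: [4, 4, 3, 3, 3]; total = 17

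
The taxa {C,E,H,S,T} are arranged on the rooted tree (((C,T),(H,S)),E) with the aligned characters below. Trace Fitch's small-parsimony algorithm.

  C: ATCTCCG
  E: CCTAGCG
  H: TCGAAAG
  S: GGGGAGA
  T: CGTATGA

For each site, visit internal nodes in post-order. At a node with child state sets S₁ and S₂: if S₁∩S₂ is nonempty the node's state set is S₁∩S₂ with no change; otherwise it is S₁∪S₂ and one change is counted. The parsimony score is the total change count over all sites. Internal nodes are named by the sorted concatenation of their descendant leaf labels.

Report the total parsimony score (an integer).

18

[col 0] CT: children C:{A}, T:{C} ∪→ {A,C}; cost 1
[col 0] HS: children H:{T}, S:{G} ∪→ {G,T}; cost 1
[col 0] CHST: children CT:{A,C}, HS:{G,T} ∪→ {A,C,G,T}; cost 1
[col 0] CEHST: children CHST:{A,C,G,T}, E:{C} ∩→ {C}; cost 0
[col 1] CT: children C:{T}, T:{G} ∪→ {G,T}; cost 1
[col 1] HS: children H:{C}, S:{G} ∪→ {C,G}; cost 1
[col 1] CHST: children CT:{G,T}, HS:{C,G} ∩→ {G}; cost 0
[col 1] CEHST: children CHST:{G}, E:{C} ∪→ {C,G}; cost 1
[col 2] CT: children C:{C}, T:{T} ∪→ {C,T}; cost 1
[col 2] HS: children H:{G}, S:{G} ∩→ {G}; cost 0
[col 2] CHST: children CT:{C,T}, HS:{G} ∪→ {C,G,T}; cost 1
[col 2] CEHST: children CHST:{C,G,T}, E:{T} ∩→ {T}; cost 0
[col 3] CT: children C:{T}, T:{A} ∪→ {A,T}; cost 1
[col 3] HS: children H:{A}, S:{G} ∪→ {A,G}; cost 1
[col 3] CHST: children CT:{A,T}, HS:{A,G} ∩→ {A}; cost 0
[col 3] CEHST: children CHST:{A}, E:{A} ∩→ {A}; cost 0
[col 4] CT: children C:{C}, T:{T} ∪→ {C,T}; cost 1
[col 4] HS: children H:{A}, S:{A} ∩→ {A}; cost 0
[col 4] CHST: children CT:{C,T}, HS:{A} ∪→ {A,C,T}; cost 1
[col 4] CEHST: children CHST:{A,C,T}, E:{G} ∪→ {A,C,G,T}; cost 1
[col 5] CT: children C:{C}, T:{G} ∪→ {C,G}; cost 1
[col 5] HS: children H:{A}, S:{G} ∪→ {A,G}; cost 1
[col 5] CHST: children CT:{C,G}, HS:{A,G} ∩→ {G}; cost 0
[col 5] CEHST: children CHST:{G}, E:{C} ∪→ {C,G}; cost 1
[col 6] CT: children C:{G}, T:{A} ∪→ {A,G}; cost 1
[col 6] HS: children H:{G}, S:{A} ∪→ {A,G}; cost 1
[col 6] CHST: children CT:{A,G}, HS:{A,G} ∩→ {A,G}; cost 0
[col 6] CEHST: children CHST:{A,G}, E:{G} ∩→ {G}; cost 0
per-site changes: [3, 3, 2, 2, 3, 3, 2]; total = 18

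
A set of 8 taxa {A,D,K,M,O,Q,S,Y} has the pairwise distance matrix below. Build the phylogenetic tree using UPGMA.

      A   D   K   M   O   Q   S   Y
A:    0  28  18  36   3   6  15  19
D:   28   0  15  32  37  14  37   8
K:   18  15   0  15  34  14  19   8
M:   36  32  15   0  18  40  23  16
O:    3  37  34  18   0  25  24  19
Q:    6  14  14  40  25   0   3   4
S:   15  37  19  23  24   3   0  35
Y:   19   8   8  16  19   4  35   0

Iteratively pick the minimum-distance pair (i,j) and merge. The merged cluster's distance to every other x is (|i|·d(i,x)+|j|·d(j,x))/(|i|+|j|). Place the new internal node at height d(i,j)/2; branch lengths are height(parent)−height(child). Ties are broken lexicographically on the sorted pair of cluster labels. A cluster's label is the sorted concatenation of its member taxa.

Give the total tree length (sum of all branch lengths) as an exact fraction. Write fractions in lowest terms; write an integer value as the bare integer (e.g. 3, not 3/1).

iteration 1: select A,O (d=3); attach at lengths (3/2, 3/2); label the merged cluster AO
  updated: d(AO,D)=65/2, d(AO,K)=26, d(AO,M)=27, d(AO,Q)=31/2, d(AO,S)=39/2, d(AO,Y)=19
iteration 2: select Q,S (d=3); attach at lengths (3/2, 3/2); label the merged cluster QS
  updated: d(AO,QS)=35/2, d(D,QS)=51/2, d(K,QS)=33/2, d(M,QS)=63/2, d(QS,Y)=39/2
iteration 3: select D,Y (d=8); attach at lengths (4, 4); label the merged cluster DY
  updated: d(AO,DY)=103/4, d(DY,K)=23/2, d(DY,M)=24, d(DY,QS)=45/2
iteration 4: select DY,K (d=23/2); attach at lengths (7/4, 23/4); label the merged cluster DKY
  updated: d(AO,DKY)=155/6, d(DKY,M)=21, d(DKY,QS)=41/2
iteration 5: select AO,QS (d=35/2); attach at lengths (29/4, 29/4); label the merged cluster AOQS
  updated: d(AOQS,DKY)=139/6, d(AOQS,M)=117/4
iteration 6: select DKY,M (d=21); attach at lengths (19/4, 21/2); label the merged cluster DKMY
  updated: d(AOQS,DKMY)=395/16
iteration 7: select AOQS,DKMY (d=395/16); attach at lengths (115/32, 59/32); label the merged cluster ADKMOQSY
final tree: (((A:3/2,O:3/2):29/4,(Q:3/2,S:3/2):29/4):115/32,(((D:4,Y:4):7/4,K:23/4):19/4,M:21/2):59/32)
total length: 907/16

907/16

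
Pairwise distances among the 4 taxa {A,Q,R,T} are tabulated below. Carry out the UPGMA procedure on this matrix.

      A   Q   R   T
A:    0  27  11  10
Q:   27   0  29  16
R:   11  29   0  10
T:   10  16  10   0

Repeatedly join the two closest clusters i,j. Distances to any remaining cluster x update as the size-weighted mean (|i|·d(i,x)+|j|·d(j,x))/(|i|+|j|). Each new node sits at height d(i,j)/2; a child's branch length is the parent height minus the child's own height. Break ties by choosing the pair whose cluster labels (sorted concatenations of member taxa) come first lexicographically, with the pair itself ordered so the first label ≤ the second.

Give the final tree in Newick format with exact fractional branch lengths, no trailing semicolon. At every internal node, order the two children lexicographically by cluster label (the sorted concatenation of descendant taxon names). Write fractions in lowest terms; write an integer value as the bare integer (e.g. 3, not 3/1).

(((A:5,T:5):1/4,R:21/4):27/4,Q:12)

1. join A+T (d=10) ⇒ AT; edges |A|=5, |T|=5
  updated: d(AT,Q)=43/2, d(AT,R)=21/2
2. join AT+R (d=21/2) ⇒ ART; edges |AT|=1/4, |R|=21/4
  updated: d(ART,Q)=24
3. join ART+Q (d=24) ⇒ AQRT; edges |ART|=27/4, |Q|=12
final tree: (((A:5,T:5):1/4,R:21/4):27/4,Q:12)
total length: 137/4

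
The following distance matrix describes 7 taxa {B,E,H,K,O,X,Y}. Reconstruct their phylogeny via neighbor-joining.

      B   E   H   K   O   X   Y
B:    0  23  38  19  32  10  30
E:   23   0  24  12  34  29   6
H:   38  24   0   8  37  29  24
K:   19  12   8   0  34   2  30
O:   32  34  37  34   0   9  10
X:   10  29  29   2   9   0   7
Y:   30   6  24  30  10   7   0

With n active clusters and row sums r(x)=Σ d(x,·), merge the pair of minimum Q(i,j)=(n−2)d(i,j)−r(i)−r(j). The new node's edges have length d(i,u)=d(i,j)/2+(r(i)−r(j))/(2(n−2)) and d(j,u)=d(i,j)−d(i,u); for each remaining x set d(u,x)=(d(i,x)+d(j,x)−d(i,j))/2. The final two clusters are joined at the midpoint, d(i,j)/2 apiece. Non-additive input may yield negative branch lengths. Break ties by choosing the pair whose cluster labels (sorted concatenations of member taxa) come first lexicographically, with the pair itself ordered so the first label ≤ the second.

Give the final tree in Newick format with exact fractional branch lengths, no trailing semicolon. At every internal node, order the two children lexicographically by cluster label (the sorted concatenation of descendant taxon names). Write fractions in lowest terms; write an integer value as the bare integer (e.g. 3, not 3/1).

(((B:103/8,(O:73/6,X:-19/6):29/8):27/8,(E:27/4,Y:-3/4):51/8):73/16,(H:19/2,K:-3/2):73/16)

iteration 1: select H,K (d=8, Q=-225); attach at lengths (19/2, -3/2); label the merged cluster HK
  updated: d(B,HK)=49/2, d(E,HK)=14, d(HK,O)=63/2, d(HK,X)=23/2, d(HK,Y)=23
iteration 2: select E,Y (d=6, Q=-158); attach at lengths (27/4, -3/4); label the merged cluster EY
  updated: d(B,EY)=47/2, d(EY,HK)=31/2, d(EY,O)=19, d(EY,X)=15
iteration 3: select O,X (d=9, Q=-110); attach at lengths (73/6, -19/6); label the merged cluster OX
  updated: d(B,OX)=33/2, d(EY,OX)=25/2, d(HK,OX)=17
iteration 4: select B,OX (d=33/2, Q=-155/2); attach at lengths (103/8, 29/8); label the merged cluster BOX
  updated: d(BOX,EY)=39/4, d(BOX,HK)=25/2
iteration 5: select BOX,EY (d=39/4, Q=-151/4); attach at lengths (27/8, 51/8); label the merged cluster BEOXY
  updated: d(BEOXY,HK)=73/8
iteration 6: select BEOXY,HK (d=73/8); attach at lengths (73/16, 73/16); label the merged cluster BEHKOXY
final tree: (((B:103/8,(O:73/6,X:-19/6):29/8):27/8,(E:27/4,Y:-3/4):51/8):73/16,(H:19/2,K:-3/2):73/16)
total length: 467/8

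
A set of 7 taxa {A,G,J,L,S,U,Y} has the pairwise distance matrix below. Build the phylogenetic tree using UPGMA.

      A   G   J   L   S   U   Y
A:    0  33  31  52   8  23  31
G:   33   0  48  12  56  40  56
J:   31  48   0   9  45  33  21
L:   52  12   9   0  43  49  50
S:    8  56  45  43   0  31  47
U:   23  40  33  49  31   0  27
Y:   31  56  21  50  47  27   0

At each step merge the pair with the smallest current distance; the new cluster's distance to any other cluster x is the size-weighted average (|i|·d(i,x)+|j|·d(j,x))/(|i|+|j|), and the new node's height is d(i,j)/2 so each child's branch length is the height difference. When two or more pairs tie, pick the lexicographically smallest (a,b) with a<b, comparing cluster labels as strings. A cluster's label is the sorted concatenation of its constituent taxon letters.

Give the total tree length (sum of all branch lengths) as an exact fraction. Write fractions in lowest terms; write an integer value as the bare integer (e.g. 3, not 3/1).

step 1: merge (A,S) at d=8; branch lengths A→4, S→4; new cluster AS
  updated: d(AS,G)=89/2, d(AS,J)=38, d(AS,L)=95/2, d(AS,U)=27, d(AS,Y)=39
step 2: merge (J,L) at d=9; branch lengths J→9/2, L→9/2; new cluster JL
  updated: d(AS,JL)=171/4, d(G,JL)=30, d(JL,U)=41, d(JL,Y)=71/2
step 3: merge (AS,U) at d=27; branch lengths AS→19/2, U→27/2; new cluster ASU
  updated: d(ASU,G)=43, d(ASU,JL)=253/6, d(ASU,Y)=35
step 4: merge (G,JL) at d=30; branch lengths G→15, JL→21/2; new cluster GJL
  updated: d(ASU,GJL)=382/9, d(GJL,Y)=127/3
step 5: merge (ASU,Y) at d=35; branch lengths ASU→4, Y→35/2; new cluster ASUY
  updated: d(ASUY,GJL)=509/12
step 6: merge (ASUY,GJL) at d=509/12; branch lengths ASUY→89/24, GJL→149/24; new cluster AGJLSUY
final tree: ((((A:4,S:4):19/2,U:27/2):4,Y:35/2):89/24,(G:15,(J:9/2,L:9/2):21/2):149/24)
total length: 1163/12

1163/12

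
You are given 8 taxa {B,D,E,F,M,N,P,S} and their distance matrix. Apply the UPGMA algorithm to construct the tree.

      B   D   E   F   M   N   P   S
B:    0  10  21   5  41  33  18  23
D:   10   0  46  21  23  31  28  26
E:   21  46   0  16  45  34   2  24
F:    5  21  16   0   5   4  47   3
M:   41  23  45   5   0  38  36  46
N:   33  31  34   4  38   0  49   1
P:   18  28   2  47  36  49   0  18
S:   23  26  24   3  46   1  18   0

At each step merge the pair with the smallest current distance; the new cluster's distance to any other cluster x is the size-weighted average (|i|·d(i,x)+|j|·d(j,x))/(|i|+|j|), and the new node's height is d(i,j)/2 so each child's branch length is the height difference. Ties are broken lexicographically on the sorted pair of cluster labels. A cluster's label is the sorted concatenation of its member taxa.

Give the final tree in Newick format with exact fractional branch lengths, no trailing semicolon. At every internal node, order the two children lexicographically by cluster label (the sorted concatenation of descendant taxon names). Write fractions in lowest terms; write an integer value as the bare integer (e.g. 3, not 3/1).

((((B:5,D:5):79/12,(F:7/4,(N:1/2,S:1/2):5/4):59/6):52/15,(E:1,P:1):281/20):233/140,M:117/7)

step 1: merge (N,S) at d=1; branch lengths N→1/2, S→1/2; new cluster NS
  updated: d(B,NS)=28, d(D,NS)=57/2, d(E,NS)=29, d(F,NS)=7/2, d(M,NS)=42, d(NS,P)=67/2
step 2: merge (E,P) at d=2; branch lengths E→1, P→1; new cluster EP
  updated: d(B,EP)=39/2, d(D,EP)=37, d(EP,F)=63/2, d(EP,M)=81/2, d(EP,NS)=125/4
step 3: merge (F,NS) at d=7/2; branch lengths F→7/4, NS→5/4; new cluster FNS
  updated: d(B,FNS)=61/3, d(D,FNS)=26, d(EP,FNS)=94/3, d(FNS,M)=89/3
step 4: merge (B,D) at d=10; branch lengths B→5, D→5; new cluster BD
  updated: d(BD,EP)=113/4, d(BD,FNS)=139/6, d(BD,M)=32
step 5: merge (BD,FNS) at d=139/6; branch lengths BD→79/12, FNS→59/6; new cluster BDFNS
  updated: d(BDFNS,EP)=301/10, d(BDFNS,M)=153/5
step 6: merge (BDFNS,EP) at d=301/10; branch lengths BDFNS→52/15, EP→281/20; new cluster BDEFNPS
  updated: d(BDEFNPS,M)=234/7
step 7: merge (BDEFNPS,M) at d=234/7; branch lengths BDEFNPS→233/140, M→117/7; new cluster BDEFMNPS
final tree: ((((B:5,D:5):79/12,(F:7/4,(N:1/2,S:1/2):5/4):59/6):52/15,(E:1,P:1):281/20):233/140,M:117/7)
total length: 28691/420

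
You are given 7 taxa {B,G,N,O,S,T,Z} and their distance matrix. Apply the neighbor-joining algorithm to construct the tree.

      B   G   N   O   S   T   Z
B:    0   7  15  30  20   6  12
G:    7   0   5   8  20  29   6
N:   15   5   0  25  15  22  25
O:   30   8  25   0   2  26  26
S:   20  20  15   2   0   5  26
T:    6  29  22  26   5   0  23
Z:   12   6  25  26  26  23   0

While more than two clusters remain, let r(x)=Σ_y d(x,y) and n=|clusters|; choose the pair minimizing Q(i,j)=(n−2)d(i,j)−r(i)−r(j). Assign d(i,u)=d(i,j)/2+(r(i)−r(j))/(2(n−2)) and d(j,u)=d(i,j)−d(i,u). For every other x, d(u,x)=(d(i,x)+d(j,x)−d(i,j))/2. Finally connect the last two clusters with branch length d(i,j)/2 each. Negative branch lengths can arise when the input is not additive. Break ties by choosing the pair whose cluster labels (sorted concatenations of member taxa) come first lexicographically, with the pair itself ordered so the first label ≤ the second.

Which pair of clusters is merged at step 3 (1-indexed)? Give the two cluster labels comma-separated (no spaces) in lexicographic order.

G,Z

iteration 1: select O,S (d=2, Q=-195); attach at lengths (39/10, -19/10); label the merged cluster OS
  updated: d(B,OS)=24, d(G,OS)=13, d(N,OS)=19, d(OS,T)=29/2, d(OS,Z)=25
iteration 2: select B,T (d=6, Q=-269/2); attach at lengths (-13/16, 109/16); label the merged cluster BT
  updated: d(BT,G)=15, d(BT,N)=31/2, d(BT,OS)=65/4, d(BT,Z)=29/2
iteration 3: select G,Z (d=6, Q=-183/2); attach at lengths (-9/4, 33/4); label the merged cluster GZ
  updated: d(BT,GZ)=47/4, d(GZ,N)=12, d(GZ,OS)=16
iteration 4: select BT,OS (d=65/4, Q=-249/4); attach at lengths (99/16, 161/16); label the merged cluster BOST
  updated: d(BOST,GZ)=23/4, d(BOST,N)=73/8
iteration 5: select BOST,GZ (d=23/4, Q=-215/8); attach at lengths (23/16, 69/16); label the merged cluster BGOSTZ
  updated: d(BGOSTZ,N)=123/16
iteration 6: select BGOSTZ,N (d=123/16); attach at lengths (123/32, 123/32); label the merged cluster BGNOSTZ
final tree: ((((B:-13/16,T:109/16):99/16,(O:39/10,S:-19/10):161/16):23/16,(G:-9/4,Z:33/4):69/16):123/32,N:123/32)
total length: 699/16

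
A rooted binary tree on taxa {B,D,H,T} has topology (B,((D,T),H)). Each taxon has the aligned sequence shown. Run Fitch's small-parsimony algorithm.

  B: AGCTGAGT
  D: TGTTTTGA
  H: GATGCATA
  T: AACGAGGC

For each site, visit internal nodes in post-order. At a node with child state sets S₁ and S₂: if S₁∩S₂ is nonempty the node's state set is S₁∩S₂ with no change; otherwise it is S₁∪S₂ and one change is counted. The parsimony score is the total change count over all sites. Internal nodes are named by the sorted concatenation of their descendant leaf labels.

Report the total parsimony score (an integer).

16

[col 0] DT: children D:{T}, T:{A} ∪→ {A,T}; cost 1
[col 0] DHT: children DT:{A,T}, H:{G} ∪→ {A,G,T}; cost 1
[col 0] BDHT: children B:{A}, DHT:{A,G,T} ∩→ {A}; cost 0
[col 1] DT: children D:{G}, T:{A} ∪→ {A,G}; cost 1
[col 1] DHT: children DT:{A,G}, H:{A} ∩→ {A}; cost 0
[col 1] BDHT: children B:{G}, DHT:{A} ∪→ {A,G}; cost 1
[col 2] DT: children D:{T}, T:{C} ∪→ {C,T}; cost 1
[col 2] DHT: children DT:{C,T}, H:{T} ∩→ {T}; cost 0
[col 2] BDHT: children B:{C}, DHT:{T} ∪→ {C,T}; cost 1
[col 3] DT: children D:{T}, T:{G} ∪→ {G,T}; cost 1
[col 3] DHT: children DT:{G,T}, H:{G} ∩→ {G}; cost 0
[col 3] BDHT: children B:{T}, DHT:{G} ∪→ {G,T}; cost 1
[col 4] DT: children D:{T}, T:{A} ∪→ {A,T}; cost 1
[col 4] DHT: children DT:{A,T}, H:{C} ∪→ {A,C,T}; cost 1
[col 4] BDHT: children B:{G}, DHT:{A,C,T} ∪→ {A,C,G,T}; cost 1
[col 5] DT: children D:{T}, T:{G} ∪→ {G,T}; cost 1
[col 5] DHT: children DT:{G,T}, H:{A} ∪→ {A,G,T}; cost 1
[col 5] BDHT: children B:{A}, DHT:{A,G,T} ∩→ {A}; cost 0
[col 6] DT: children D:{G}, T:{G} ∩→ {G}; cost 0
[col 6] DHT: children DT:{G}, H:{T} ∪→ {G,T}; cost 1
[col 6] BDHT: children B:{G}, DHT:{G,T} ∩→ {G}; cost 0
[col 7] DT: children D:{A}, T:{C} ∪→ {A,C}; cost 1
[col 7] DHT: children DT:{A,C}, H:{A} ∩→ {A}; cost 0
[col 7] BDHT: children B:{T}, DHT:{A} ∪→ {A,T}; cost 1
per-site changes: [2, 2, 2, 2, 3, 2, 1, 2]; total = 16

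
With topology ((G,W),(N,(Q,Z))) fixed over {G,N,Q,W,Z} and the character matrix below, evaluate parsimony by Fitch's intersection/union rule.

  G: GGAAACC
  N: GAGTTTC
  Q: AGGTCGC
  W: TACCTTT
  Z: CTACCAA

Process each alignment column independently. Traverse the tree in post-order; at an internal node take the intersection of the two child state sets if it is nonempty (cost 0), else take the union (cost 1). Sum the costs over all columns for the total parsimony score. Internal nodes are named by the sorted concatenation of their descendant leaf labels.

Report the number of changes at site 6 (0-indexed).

GW@0: {G} ∪ {T} = {G,T} (union, +1)
QZ@0: {A} ∪ {C} = {A,C} (union, +1)
NQZ@0: {G} ∪ {A,C} = {A,C,G} (union, +1)
GNQWZ@0: {G,T} ∩ {A,C,G} = {G} (intersection, +0)
GW@1: {G} ∪ {A} = {A,G} (union, +1)
QZ@1: {G} ∪ {T} = {G,T} (union, +1)
NQZ@1: {A} ∪ {G,T} = {A,G,T} (union, +1)
GNQWZ@1: {A,G} ∩ {A,G,T} = {A,G} (intersection, +0)
GW@2: {A} ∪ {C} = {A,C} (union, +1)
QZ@2: {G} ∪ {A} = {A,G} (union, +1)
NQZ@2: {G} ∩ {A,G} = {G} (intersection, +0)
GNQWZ@2: {A,C} ∪ {G} = {A,C,G} (union, +1)
GW@3: {A} ∪ {C} = {A,C} (union, +1)
QZ@3: {T} ∪ {C} = {C,T} (union, +1)
NQZ@3: {T} ∩ {C,T} = {T} (intersection, +0)
GNQWZ@3: {A,C} ∪ {T} = {A,C,T} (union, +1)
GW@4: {A} ∪ {T} = {A,T} (union, +1)
QZ@4: {C} ∩ {C} = {C} (intersection, +0)
NQZ@4: {T} ∪ {C} = {C,T} (union, +1)
GNQWZ@4: {A,T} ∩ {C,T} = {T} (intersection, +0)
GW@5: {C} ∪ {T} = {C,T} (union, +1)
QZ@5: {G} ∪ {A} = {A,G} (union, +1)
NQZ@5: {T} ∪ {A,G} = {A,G,T} (union, +1)
GNQWZ@5: {C,T} ∩ {A,G,T} = {T} (intersection, +0)
GW@6: {C} ∪ {T} = {C,T} (union, +1)
QZ@6: {C} ∪ {A} = {A,C} (union, +1)
NQZ@6: {C} ∩ {A,C} = {C} (intersection, +0)
GNQWZ@6: {C,T} ∩ {C} = {C} (intersection, +0)
per-site changes: [3, 3, 3, 3, 2, 3, 2]; total = 19

2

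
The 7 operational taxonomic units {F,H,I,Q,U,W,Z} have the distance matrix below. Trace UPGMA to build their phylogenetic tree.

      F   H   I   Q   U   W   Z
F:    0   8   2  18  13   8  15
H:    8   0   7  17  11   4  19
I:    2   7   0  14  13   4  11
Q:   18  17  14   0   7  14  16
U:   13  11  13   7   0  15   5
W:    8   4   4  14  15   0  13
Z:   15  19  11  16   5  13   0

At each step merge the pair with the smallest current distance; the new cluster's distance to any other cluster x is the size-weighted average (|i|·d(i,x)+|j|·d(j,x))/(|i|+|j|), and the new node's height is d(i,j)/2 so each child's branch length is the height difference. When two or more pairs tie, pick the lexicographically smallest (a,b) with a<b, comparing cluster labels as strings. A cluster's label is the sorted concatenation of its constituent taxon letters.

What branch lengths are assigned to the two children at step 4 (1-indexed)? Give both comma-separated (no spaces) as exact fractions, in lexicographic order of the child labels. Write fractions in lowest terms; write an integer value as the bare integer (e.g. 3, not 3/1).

iteration 1: select F,I (d=2); attach at lengths (1, 1); label the merged cluster FI
  updated: d(FI,H)=15/2, d(FI,Q)=16, d(FI,U)=13, d(FI,W)=6, d(FI,Z)=13
iteration 2: select H,W (d=4); attach at lengths (2, 2); label the merged cluster HW
  updated: d(FI,HW)=27/4, d(HW,Q)=31/2, d(HW,U)=13, d(HW,Z)=16
iteration 3: select U,Z (d=5); attach at lengths (5/2, 5/2); label the merged cluster UZ
  updated: d(FI,UZ)=13, d(HW,UZ)=29/2, d(Q,UZ)=23/2
iteration 4: select FI,HW (d=27/4); attach at lengths (19/8, 11/8); label the merged cluster FHIW
  updated: d(FHIW,Q)=63/4, d(FHIW,UZ)=55/4
iteration 5: select Q,UZ (d=23/2); attach at lengths (23/4, 13/4); label the merged cluster QUZ
  updated: d(FHIW,QUZ)=173/12
iteration 6: select FHIW,QUZ (d=173/12); attach at lengths (23/6, 35/24); label the merged cluster FHIQUWZ
final tree: (((F:1,I:1):19/8,(H:2,W:2):11/8):23/6,(Q:23/4,(U:5/2,Z:5/2):13/4):35/24)
total length: 697/24

19/8,11/8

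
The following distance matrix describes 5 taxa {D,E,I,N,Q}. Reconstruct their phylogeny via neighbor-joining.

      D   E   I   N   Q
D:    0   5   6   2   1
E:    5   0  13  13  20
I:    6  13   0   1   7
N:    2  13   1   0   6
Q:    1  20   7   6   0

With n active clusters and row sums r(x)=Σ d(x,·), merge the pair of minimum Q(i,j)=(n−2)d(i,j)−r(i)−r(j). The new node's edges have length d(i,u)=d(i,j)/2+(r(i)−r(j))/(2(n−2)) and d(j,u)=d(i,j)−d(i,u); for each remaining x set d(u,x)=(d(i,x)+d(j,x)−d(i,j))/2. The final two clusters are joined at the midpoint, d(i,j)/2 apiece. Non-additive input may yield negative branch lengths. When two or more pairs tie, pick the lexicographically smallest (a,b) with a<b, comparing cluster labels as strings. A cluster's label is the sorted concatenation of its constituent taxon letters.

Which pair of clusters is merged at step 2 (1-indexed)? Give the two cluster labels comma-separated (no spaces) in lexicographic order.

DE,Q

step 1: merge (D,E) at d=5, Q=-50; branch lengths D→-11/3, E→26/3; new cluster DE
  updated: d(DE,I)=7, d(DE,N)=5, d(DE,Q)=8
step 2: merge (DE,Q) at d=8, Q=-25; branch lengths DE→15/4, Q→17/4; new cluster DEQ
  updated: d(DEQ,I)=3, d(DEQ,N)=3/2
step 3: merge (DEQ,I) at d=3, Q=-11/2; branch lengths DEQ→7/4, I→5/4; new cluster DEIQ
  updated: d(DEIQ,N)=-1/4
step 4: merge (DEIQ,N) at d=-1/4; branch lengths DEIQ→-1/8, N→-1/8; new cluster DEINQ
final tree: ((((D:-11/3,E:26/3):15/4,Q:17/4):7/4,I:5/4):-1/8,N:-1/8)
total length: 63/4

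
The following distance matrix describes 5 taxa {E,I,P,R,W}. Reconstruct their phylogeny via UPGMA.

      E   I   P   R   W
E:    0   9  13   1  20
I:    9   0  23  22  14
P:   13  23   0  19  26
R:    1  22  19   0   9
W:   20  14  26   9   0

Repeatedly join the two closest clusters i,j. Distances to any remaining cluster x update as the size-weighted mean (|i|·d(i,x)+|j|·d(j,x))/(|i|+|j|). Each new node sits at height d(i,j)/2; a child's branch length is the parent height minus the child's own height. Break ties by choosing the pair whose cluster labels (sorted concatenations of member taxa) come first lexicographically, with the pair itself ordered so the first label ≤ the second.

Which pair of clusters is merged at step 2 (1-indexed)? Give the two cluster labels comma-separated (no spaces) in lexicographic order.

1. join E+R (d=1) ⇒ ER; edges |E|=1/2, |R|=1/2
  updated: d(ER,I)=31/2, d(ER,P)=16, d(ER,W)=29/2
2. join I+W (d=14) ⇒ IW; edges |I|=7, |W|=7
  updated: d(ER,IW)=15, d(IW,P)=49/2
3. join ER+IW (d=15) ⇒ EIRW; edges |ER|=7, |IW|=1/2
  updated: d(EIRW,P)=81/4
4. join EIRW+P (d=81/4) ⇒ EIPRW; edges |EIRW|=21/8, |P|=81/8
final tree: (((E:1/2,R:1/2):7,(I:7,W:7):1/2):21/8,P:81/8)
total length: 141/4

I,W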